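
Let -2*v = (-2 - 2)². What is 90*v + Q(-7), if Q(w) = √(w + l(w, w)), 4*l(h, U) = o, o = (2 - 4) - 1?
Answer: -720 + I*√31/2 ≈ -720.0 + 2.7839*I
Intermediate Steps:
o = -3 (o = -2 - 1 = -3)
l(h, U) = -¾ (l(h, U) = (¼)*(-3) = -¾)
Q(w) = √(-¾ + w) (Q(w) = √(w - ¾) = √(-¾ + w))
v = -8 (v = -(-2 - 2)²/2 = -½*(-4)² = -½*16 = -8)
90*v + Q(-7) = 90*(-8) + √(-3 + 4*(-7))/2 = -720 + √(-3 - 28)/2 = -720 + √(-31)/2 = -720 + (I*√31)/2 = -720 + I*√31/2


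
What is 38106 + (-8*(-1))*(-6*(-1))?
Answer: 38154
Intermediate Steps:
38106 + (-8*(-1))*(-6*(-1)) = 38106 + 8*6 = 38106 + 48 = 38154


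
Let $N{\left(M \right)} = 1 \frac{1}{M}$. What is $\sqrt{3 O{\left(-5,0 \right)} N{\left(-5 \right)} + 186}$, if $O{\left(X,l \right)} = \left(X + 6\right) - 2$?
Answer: $\frac{\sqrt{4665}}{5} \approx 13.66$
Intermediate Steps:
$O{\left(X,l \right)} = 4 + X$ ($O{\left(X,l \right)} = \left(6 + X\right) - 2 = 4 + X$)
$N{\left(M \right)} = \frac{1}{M}$
$\sqrt{3 O{\left(-5,0 \right)} N{\left(-5 \right)} + 186} = \sqrt{\frac{3 \left(4 - 5\right)}{-5} + 186} = \sqrt{3 \left(-1\right) \left(- \frac{1}{5}\right) + 186} = \sqrt{\left(-3\right) \left(- \frac{1}{5}\right) + 186} = \sqrt{\frac{3}{5} + 186} = \sqrt{\frac{933}{5}} = \frac{\sqrt{4665}}{5}$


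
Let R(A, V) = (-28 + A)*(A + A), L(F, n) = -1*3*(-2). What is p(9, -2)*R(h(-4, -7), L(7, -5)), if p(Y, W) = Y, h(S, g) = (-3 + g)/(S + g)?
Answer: -53640/121 ≈ -443.31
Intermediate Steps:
L(F, n) = 6 (L(F, n) = -3*(-2) = 6)
h(S, g) = (-3 + g)/(S + g)
R(A, V) = 2*A*(-28 + A) (R(A, V) = (-28 + A)*(2*A) = 2*A*(-28 + A))
p(9, -2)*R(h(-4, -7), L(7, -5)) = 9*(2*((-3 - 7)/(-4 - 7))*(-28 + (-3 - 7)/(-4 - 7))) = 9*(2*(-10/(-11))*(-28 - 10/(-11))) = 9*(2*(-1/11*(-10))*(-28 - 1/11*(-10))) = 9*(2*(10/11)*(-28 + 10/11)) = 9*(2*(10/11)*(-298/11)) = 9*(-5960/121) = -53640/121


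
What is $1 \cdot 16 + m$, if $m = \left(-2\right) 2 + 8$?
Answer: $20$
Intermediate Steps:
$m = 4$ ($m = -4 + 8 = 4$)
$1 \cdot 16 + m = 1 \cdot 16 + 4 = 16 + 4 = 20$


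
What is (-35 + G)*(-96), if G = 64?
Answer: -2784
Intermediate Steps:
(-35 + G)*(-96) = (-35 + 64)*(-96) = 29*(-96) = -2784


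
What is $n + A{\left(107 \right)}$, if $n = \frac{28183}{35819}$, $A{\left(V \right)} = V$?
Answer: $\frac{3860816}{35819} \approx 107.79$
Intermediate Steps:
$n = \frac{28183}{35819}$ ($n = 28183 \cdot \frac{1}{35819} = \frac{28183}{35819} \approx 0.78682$)
$n + A{\left(107 \right)} = \frac{28183}{35819} + 107 = \frac{3860816}{35819}$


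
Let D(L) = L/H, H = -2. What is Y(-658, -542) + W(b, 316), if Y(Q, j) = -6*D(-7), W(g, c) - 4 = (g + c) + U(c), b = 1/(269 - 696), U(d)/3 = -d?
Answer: -277124/427 ≈ -649.00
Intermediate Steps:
U(d) = -3*d (U(d) = 3*(-d) = -3*d)
D(L) = -L/2 (D(L) = L/(-2) = L*(-1/2) = -L/2)
b = -1/427 (b = 1/(-427) = -1/427 ≈ -0.0023419)
W(g, c) = 4 + g - 2*c (W(g, c) = 4 + ((g + c) - 3*c) = 4 + ((c + g) - 3*c) = 4 + (g - 2*c) = 4 + g - 2*c)
Y(Q, j) = -21 (Y(Q, j) = -(-3)*(-7) = -6*7/2 = -21)
Y(-658, -542) + W(b, 316) = -21 + (4 - 1/427 - 2*316) = -21 + (4 - 1/427 - 632) = -21 - 268157/427 = -277124/427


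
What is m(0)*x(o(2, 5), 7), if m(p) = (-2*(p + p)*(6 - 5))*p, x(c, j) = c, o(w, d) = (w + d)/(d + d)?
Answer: 0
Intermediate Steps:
o(w, d) = (d + w)/(2*d) (o(w, d) = (d + w)/((2*d)) = (d + w)*(1/(2*d)) = (d + w)/(2*d))
m(p) = -4*p² (m(p) = (-2*2*p)*p = (-4*p)*p = -4*p²)
m(0)*x(o(2, 5), 7) = (-4*0²)*((½)*(5 + 2)/5) = (-4*0)*((½)*(⅕)*7) = 0*(7/10) = 0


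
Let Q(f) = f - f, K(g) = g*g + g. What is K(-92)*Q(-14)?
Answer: 0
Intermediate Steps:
K(g) = g + g² (K(g) = g² + g = g + g²)
Q(f) = 0
K(-92)*Q(-14) = -92*(1 - 92)*0 = -92*(-91)*0 = 8372*0 = 0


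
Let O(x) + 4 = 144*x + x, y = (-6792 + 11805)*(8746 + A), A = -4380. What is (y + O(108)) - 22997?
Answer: 21879417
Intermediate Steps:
y = 21886758 (y = (-6792 + 11805)*(8746 - 4380) = 5013*4366 = 21886758)
O(x) = -4 + 145*x (O(x) = -4 + (144*x + x) = -4 + 145*x)
(y + O(108)) - 22997 = (21886758 + (-4 + 145*108)) - 22997 = (21886758 + (-4 + 15660)) - 22997 = (21886758 + 15656) - 22997 = 21902414 - 22997 = 21879417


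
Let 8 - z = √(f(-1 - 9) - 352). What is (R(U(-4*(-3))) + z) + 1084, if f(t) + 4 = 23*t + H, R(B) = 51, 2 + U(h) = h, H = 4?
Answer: 1143 - I*√582 ≈ 1143.0 - 24.125*I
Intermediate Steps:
U(h) = -2 + h
f(t) = 23*t (f(t) = -4 + (23*t + 4) = -4 + (4 + 23*t) = 23*t)
z = 8 - I*√582 (z = 8 - √(23*(-1 - 9) - 352) = 8 - √(23*(-10) - 352) = 8 - √(-230 - 352) = 8 - √(-582) = 8 - I*√582 ≈ 8.0 - 24.125*I)
(R(U(-4*(-3))) + z) + 1084 = (51 + (8 - I*√582)) + 1084 = (59 - I*√582) + 1084 = 1143 - I*√582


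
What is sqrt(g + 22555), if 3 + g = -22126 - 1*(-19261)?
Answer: sqrt(19687) ≈ 140.31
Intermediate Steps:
g = -2868 (g = -3 + (-22126 - 1*(-19261)) = -3 + (-22126 + 19261) = -3 - 2865 = -2868)
sqrt(g + 22555) = sqrt(-2868 + 22555) = sqrt(19687)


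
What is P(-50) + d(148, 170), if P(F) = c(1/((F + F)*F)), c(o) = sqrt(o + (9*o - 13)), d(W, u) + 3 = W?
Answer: 145 + I*sqrt(32495)/50 ≈ 145.0 + 3.6053*I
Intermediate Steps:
d(W, u) = -3 + W
c(o) = sqrt(-13 + 10*o) (c(o) = sqrt(o + (-13 + 9*o)) = sqrt(-13 + 10*o))
P(F) = sqrt(-13 + 5/F**2) (P(F) = sqrt(-13 + 10*(1/((F + F)*F))) = sqrt(-13 + 10*(1/(((2*F))*F))) = sqrt(-13 + 10*((1/(2*F))/F)) = sqrt(-13 + 10*(1/(2*F**2))) = sqrt(-13 + 5/F**2))
P(-50) + d(148, 170) = sqrt(-13 + 5/(-50)**2) + (-3 + 148) = sqrt(-13 + 5*(1/2500)) + 145 = sqrt(-13 + 1/500) + 145 = sqrt(-6499/500) + 145 = I*sqrt(32495)/50 + 145 = 145 + I*sqrt(32495)/50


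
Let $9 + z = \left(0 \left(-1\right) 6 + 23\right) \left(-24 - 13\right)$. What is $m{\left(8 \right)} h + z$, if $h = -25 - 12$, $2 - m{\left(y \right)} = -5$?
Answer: $-1119$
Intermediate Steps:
$m{\left(y \right)} = 7$ ($m{\left(y \right)} = 2 - -5 = 2 + 5 = 7$)
$h = -37$ ($h = -25 - 12 = -37$)
$z = -860$ ($z = -9 + \left(0 \left(-1\right) 6 + 23\right) \left(-24 - 13\right) = -9 + \left(0 \cdot 6 + 23\right) \left(-37\right) = -9 + \left(0 + 23\right) \left(-37\right) = -9 + 23 \left(-37\right) = -9 - 851 = -860$)
$m{\left(8 \right)} h + z = 7 \left(-37\right) - 860 = -259 - 860 = -1119$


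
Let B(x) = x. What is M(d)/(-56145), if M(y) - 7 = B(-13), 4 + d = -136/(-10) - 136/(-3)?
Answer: 2/18715 ≈ 0.00010687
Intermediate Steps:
d = 824/15 (d = -4 + (-136/(-10) - 136/(-3)) = -4 + (-136*(-⅒) - 136*(-⅓)) = -4 + (68/5 + 136/3) = -4 + 884/15 = 824/15 ≈ 54.933)
M(y) = -6 (M(y) = 7 - 13 = -6)
M(d)/(-56145) = -6/(-56145) = -6*(-1/56145) = 2/18715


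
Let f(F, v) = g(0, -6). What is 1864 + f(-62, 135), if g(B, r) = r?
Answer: 1858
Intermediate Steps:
f(F, v) = -6
1864 + f(-62, 135) = 1864 - 6 = 1858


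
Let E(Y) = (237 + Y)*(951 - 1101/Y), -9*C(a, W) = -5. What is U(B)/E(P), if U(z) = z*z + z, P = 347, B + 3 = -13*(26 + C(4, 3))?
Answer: 1699215625/7779048192 ≈ 0.21843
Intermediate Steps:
C(a, W) = 5/9 (C(a, W) = -⅑*(-5) = 5/9)
B = -3134/9 (B = -3 - 13*(26 + 5/9) = -3 - 13*239/9 = -3 - 3107/9 = -3134/9 ≈ -348.22)
U(z) = z + z² (U(z) = z² + z = z + z²)
U(B)/E(P) = (-3134*(1 - 3134/9)/9)/(224286 - 260937/347 + 951*347) = (-3134/9*(-3125/9))/(224286 - 260937*1/347 + 329997) = 9793750/(81*(224286 - 260937/347 + 329997)) = 9793750/(81*(192075264/347)) = (9793750/81)*(347/192075264) = 1699215625/7779048192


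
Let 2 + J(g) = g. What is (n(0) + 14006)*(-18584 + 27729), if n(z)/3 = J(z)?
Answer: 128030000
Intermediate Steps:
J(g) = -2 + g
n(z) = -6 + 3*z (n(z) = 3*(-2 + z) = -6 + 3*z)
(n(0) + 14006)*(-18584 + 27729) = ((-6 + 3*0) + 14006)*(-18584 + 27729) = ((-6 + 0) + 14006)*9145 = (-6 + 14006)*9145 = 14000*9145 = 128030000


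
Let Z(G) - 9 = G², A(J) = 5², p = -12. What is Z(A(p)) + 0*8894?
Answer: 634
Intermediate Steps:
A(J) = 25
Z(G) = 9 + G²
Z(A(p)) + 0*8894 = (9 + 25²) + 0*8894 = (9 + 625) + 0 = 634 + 0 = 634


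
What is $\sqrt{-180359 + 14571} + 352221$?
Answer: $352221 + 2 i \sqrt{41447} \approx 3.5222 \cdot 10^{5} + 407.17 i$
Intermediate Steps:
$\sqrt{-180359 + 14571} + 352221 = \sqrt{-165788} + 352221 = 2 i \sqrt{41447} + 352221 = 352221 + 2 i \sqrt{41447}$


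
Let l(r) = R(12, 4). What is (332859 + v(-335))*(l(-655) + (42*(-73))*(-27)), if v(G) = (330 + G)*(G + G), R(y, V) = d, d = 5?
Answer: 27833734483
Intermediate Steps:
R(y, V) = 5
v(G) = 2*G*(330 + G) (v(G) = (330 + G)*(2*G) = 2*G*(330 + G))
l(r) = 5
(332859 + v(-335))*(l(-655) + (42*(-73))*(-27)) = (332859 + 2*(-335)*(330 - 335))*(5 + (42*(-73))*(-27)) = (332859 + 2*(-335)*(-5))*(5 - 3066*(-27)) = (332859 + 3350)*(5 + 82782) = 336209*82787 = 27833734483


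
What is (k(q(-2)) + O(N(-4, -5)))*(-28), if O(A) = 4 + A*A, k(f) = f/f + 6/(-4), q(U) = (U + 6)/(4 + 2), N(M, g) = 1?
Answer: -126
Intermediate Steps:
q(U) = 1 + U/6 (q(U) = (6 + U)/6 = (6 + U)*(⅙) = 1 + U/6)
k(f) = -½ (k(f) = 1 + 6*(-¼) = 1 - 3/2 = -½)
O(A) = 4 + A²
(k(q(-2)) + O(N(-4, -5)))*(-28) = (-½ + (4 + 1²))*(-28) = (-½ + (4 + 1))*(-28) = (-½ + 5)*(-28) = (9/2)*(-28) = -126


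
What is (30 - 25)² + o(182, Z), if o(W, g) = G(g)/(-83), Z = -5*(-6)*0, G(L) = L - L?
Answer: 25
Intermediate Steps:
G(L) = 0
Z = 0 (Z = 30*0 = 0)
o(W, g) = 0 (o(W, g) = 0/(-83) = 0*(-1/83) = 0)
(30 - 25)² + o(182, Z) = (30 - 25)² + 0 = 5² + 0 = 25 + 0 = 25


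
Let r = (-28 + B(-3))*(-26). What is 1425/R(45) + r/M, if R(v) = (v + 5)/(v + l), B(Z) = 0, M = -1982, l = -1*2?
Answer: 2428213/1982 ≈ 1225.1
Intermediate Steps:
l = -2
R(v) = (5 + v)/(-2 + v) (R(v) = (v + 5)/(v - 2) = (5 + v)/(-2 + v))
r = 728 (r = (-28 + 0)*(-26) = -28*(-26) = 728)
1425/R(45) + r/M = 1425/(((5 + 45)/(-2 + 45))) + 728/(-1982) = 1425/((50/43)) + 728*(-1/1982) = 1425/(((1/43)*50)) - 364/991 = 1425/(50/43) - 364/991 = 1425*(43/50) - 364/991 = 2451/2 - 364/991 = 2428213/1982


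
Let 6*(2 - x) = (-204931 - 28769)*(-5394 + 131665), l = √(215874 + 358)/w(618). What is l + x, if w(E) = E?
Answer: 4918255452 + √54058/309 ≈ 4.9183e+9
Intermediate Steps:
l = √54058/309 (l = √(215874 + 358)/618 = √216232*(1/618) = (2*√54058)*(1/618) = √54058/309 ≈ 0.75244)
x = 4918255452 (x = 2 - (-204931 - 28769)*(-5394 + 131665)/6 = 2 - (-38950)*126271 = 2 - ⅙*(-29509532700) = 2 + 4918255450 = 4918255452)
l + x = √54058/309 + 4918255452 = 4918255452 + √54058/309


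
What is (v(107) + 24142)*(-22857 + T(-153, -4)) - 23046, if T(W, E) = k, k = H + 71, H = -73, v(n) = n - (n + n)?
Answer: -549439111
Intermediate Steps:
v(n) = -n (v(n) = n - 2*n = -n)
k = -2 (k = -73 + 71 = -2)
T(W, E) = -2
(v(107) + 24142)*(-22857 + T(-153, -4)) - 23046 = (-1*107 + 24142)*(-22857 - 2) - 23046 = (-107 + 24142)*(-22859) - 23046 = 24035*(-22859) - 23046 = -549416065 - 23046 = -549439111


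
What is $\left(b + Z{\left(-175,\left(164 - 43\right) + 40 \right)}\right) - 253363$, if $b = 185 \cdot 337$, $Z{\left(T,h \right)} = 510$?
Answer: $-190508$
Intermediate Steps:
$b = 62345$
$\left(b + Z{\left(-175,\left(164 - 43\right) + 40 \right)}\right) - 253363 = \left(62345 + 510\right) - 253363 = 62855 - 253363 = -190508$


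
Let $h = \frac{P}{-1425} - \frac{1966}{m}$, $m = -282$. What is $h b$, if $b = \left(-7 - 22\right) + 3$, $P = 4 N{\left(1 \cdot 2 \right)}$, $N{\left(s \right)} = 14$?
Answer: $- \frac{12071618}{66975} \approx -180.24$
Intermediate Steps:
$P = 56$ ($P = 4 \cdot 14 = 56$)
$b = -26$ ($b = -29 + 3 = -26$)
$h = \frac{464293}{66975}$ ($h = \frac{56}{-1425} - \frac{1966}{-282} = 56 \left(- \frac{1}{1425}\right) - - \frac{983}{141} = - \frac{56}{1425} + \frac{983}{141} = \frac{464293}{66975} \approx 6.9323$)
$h b = \frac{464293}{66975} \left(-26\right) = - \frac{12071618}{66975}$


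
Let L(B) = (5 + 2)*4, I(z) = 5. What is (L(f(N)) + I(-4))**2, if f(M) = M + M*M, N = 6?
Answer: 1089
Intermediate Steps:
f(M) = M + M**2
L(B) = 28 (L(B) = 7*4 = 28)
(L(f(N)) + I(-4))**2 = (28 + 5)**2 = 33**2 = 1089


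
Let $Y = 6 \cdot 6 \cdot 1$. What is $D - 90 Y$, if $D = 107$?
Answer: $-3133$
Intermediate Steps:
$Y = 36$ ($Y = 36 \cdot 1 = 36$)
$D - 90 Y = 107 - 3240 = -3133$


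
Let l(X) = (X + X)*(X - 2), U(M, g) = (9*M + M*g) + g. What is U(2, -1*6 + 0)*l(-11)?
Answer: 0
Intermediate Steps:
U(M, g) = g + 9*M + M*g
l(X) = 2*X*(-2 + X) (l(X) = (2*X)*(-2 + X) = 2*X*(-2 + X))
U(2, -1*6 + 0)*l(-11) = ((-1*6 + 0) + 9*2 + 2*(-1*6 + 0))*(2*(-11)*(-2 - 11)) = ((-6 + 0) + 18 + 2*(-6 + 0))*(2*(-11)*(-13)) = (-6 + 18 + 2*(-6))*286 = (-6 + 18 - 12)*286 = 0*286 = 0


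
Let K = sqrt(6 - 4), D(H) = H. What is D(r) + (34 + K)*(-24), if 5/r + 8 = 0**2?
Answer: -6533/8 - 24*sqrt(2) ≈ -850.57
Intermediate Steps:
r = -5/8 (r = 5/(-8 + 0**2) = 5/(-8 + 0) = 5/(-8) = 5*(-1/8) = -5/8 ≈ -0.62500)
K = sqrt(2) ≈ 1.4142
D(r) + (34 + K)*(-24) = -5/8 + (34 + sqrt(2))*(-24) = -5/8 + (-816 - 24*sqrt(2)) = -6533/8 - 24*sqrt(2)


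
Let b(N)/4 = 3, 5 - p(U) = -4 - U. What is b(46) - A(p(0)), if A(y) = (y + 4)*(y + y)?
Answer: -222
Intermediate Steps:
p(U) = 9 + U (p(U) = 5 - (-4 - U) = 5 + (4 + U) = 9 + U)
b(N) = 12 (b(N) = 4*3 = 12)
A(y) = 2*y*(4 + y) (A(y) = (4 + y)*(2*y) = 2*y*(4 + y))
b(46) - A(p(0)) = 12 - 2*(9 + 0)*(4 + (9 + 0)) = 12 - 2*9*(4 + 9) = 12 - 2*9*13 = 12 - 1*234 = 12 - 234 = -222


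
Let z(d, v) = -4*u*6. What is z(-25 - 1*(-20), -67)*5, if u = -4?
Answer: 480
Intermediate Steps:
z(d, v) = 96 (z(d, v) = -4*(-4)*6 = 16*6 = 96)
z(-25 - 1*(-20), -67)*5 = 96*5 = 480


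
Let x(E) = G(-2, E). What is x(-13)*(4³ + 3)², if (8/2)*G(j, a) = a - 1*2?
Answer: -67335/4 ≈ -16834.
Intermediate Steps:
G(j, a) = -½ + a/4 (G(j, a) = (a - 1*2)/4 = (a - 2)/4 = (-2 + a)/4 = -½ + a/4)
x(E) = -½ + E/4
x(-13)*(4³ + 3)² = (-½ + (¼)*(-13))*(4³ + 3)² = (-½ - 13/4)*(64 + 3)² = -15/4*67² = -15/4*4489 = -67335/4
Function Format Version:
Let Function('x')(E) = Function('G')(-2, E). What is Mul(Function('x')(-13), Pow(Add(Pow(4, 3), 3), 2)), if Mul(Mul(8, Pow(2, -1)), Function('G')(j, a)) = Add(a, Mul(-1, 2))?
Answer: Rational(-67335, 4) ≈ -16834.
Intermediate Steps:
Function('G')(j, a) = Add(Rational(-1, 2), Mul(Rational(1, 4), a)) (Function('G')(j, a) = Mul(Rational(1, 4), Add(a, Mul(-1, 2))) = Mul(Rational(1, 4), Add(a, -2)) = Mul(Rational(1, 4), Add(-2, a)) = Add(Rational(-1, 2), Mul(Rational(1, 4), a)))
Function('x')(E) = Add(Rational(-1, 2), Mul(Rational(1, 4), E))
Mul(Function('x')(-13), Pow(Add(Pow(4, 3), 3), 2)) = Mul(Add(Rational(-1, 2), Mul(Rational(1, 4), -13)), Pow(Add(Pow(4, 3), 3), 2)) = Mul(Add(Rational(-1, 2), Rational(-13, 4)), Pow(Add(64, 3), 2)) = Mul(Rational(-15, 4), Pow(67, 2)) = Mul(Rational(-15, 4), 4489) = Rational(-67335, 4)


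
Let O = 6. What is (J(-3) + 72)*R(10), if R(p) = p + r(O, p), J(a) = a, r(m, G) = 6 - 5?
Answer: 759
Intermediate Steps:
r(m, G) = 1
R(p) = 1 + p (R(p) = p + 1 = 1 + p)
(J(-3) + 72)*R(10) = (-3 + 72)*(1 + 10) = 69*11 = 759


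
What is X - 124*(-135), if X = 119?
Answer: 16859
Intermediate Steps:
X - 124*(-135) = 119 - 124*(-135) = 119 + 16740 = 16859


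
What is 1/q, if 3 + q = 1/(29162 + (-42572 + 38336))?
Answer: -24926/74777 ≈ -0.33334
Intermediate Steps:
q = -74777/24926 (q = -3 + 1/(29162 + (-42572 + 38336)) = -3 + 1/(29162 - 4236) = -3 + 1/24926 = -74777/24926 ≈ -3.0000)
1/q = 1/(-74777/24926) = -24926/74777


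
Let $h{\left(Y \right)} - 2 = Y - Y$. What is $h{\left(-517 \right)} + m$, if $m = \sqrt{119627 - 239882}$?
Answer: $2 + i \sqrt{120255} \approx 2.0 + 346.78 i$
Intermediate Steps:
$h{\left(Y \right)} = 2$ ($h{\left(Y \right)} = 2 + \left(Y - Y\right) = 2 + 0 = 2$)
$m = i \sqrt{120255}$ ($m = \sqrt{-120255} = i \sqrt{120255} \approx 346.78 i$)
$h{\left(-517 \right)} + m = 2 + i \sqrt{120255}$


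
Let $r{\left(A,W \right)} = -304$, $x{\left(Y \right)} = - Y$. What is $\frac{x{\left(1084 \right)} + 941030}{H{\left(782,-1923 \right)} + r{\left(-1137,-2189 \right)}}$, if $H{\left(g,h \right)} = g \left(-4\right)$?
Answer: $- \frac{469973}{1716} \approx -273.88$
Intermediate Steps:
$H{\left(g,h \right)} = - 4 g$
$\frac{x{\left(1084 \right)} + 941030}{H{\left(782,-1923 \right)} + r{\left(-1137,-2189 \right)}} = \frac{\left(-1\right) 1084 + 941030}{\left(-4\right) 782 - 304} = \frac{-1084 + 941030}{-3128 - 304} = \frac{939946}{-3432} = 939946 \left(- \frac{1}{3432}\right) = - \frac{469973}{1716}$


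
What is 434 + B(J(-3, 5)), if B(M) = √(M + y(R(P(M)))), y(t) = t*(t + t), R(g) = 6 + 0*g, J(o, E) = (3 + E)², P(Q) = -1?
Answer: 434 + 2*√34 ≈ 445.66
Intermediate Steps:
R(g) = 6 (R(g) = 6 + 0 = 6)
y(t) = 2*t² (y(t) = t*(2*t) = 2*t²)
B(M) = √(72 + M) (B(M) = √(M + 2*6²) = √(M + 2*36) = √(M + 72) = √(72 + M))
434 + B(J(-3, 5)) = 434 + √(72 + (3 + 5)²) = 434 + √(72 + 8²) = 434 + √(72 + 64) = 434 + √136 = 434 + 2*√34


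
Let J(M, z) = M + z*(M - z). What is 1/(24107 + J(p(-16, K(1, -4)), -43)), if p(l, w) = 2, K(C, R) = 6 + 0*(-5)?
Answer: 1/22174 ≈ 4.5098e-5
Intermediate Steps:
K(C, R) = 6 (K(C, R) = 6 + 0 = 6)
1/(24107 + J(p(-16, K(1, -4)), -43)) = 1/(24107 + (2 - 1*(-43)² + 2*(-43))) = 1/(24107 + (2 - 1*1849 - 86)) = 1/(24107 + (2 - 1849 - 86)) = 1/(24107 - 1933) = 1/22174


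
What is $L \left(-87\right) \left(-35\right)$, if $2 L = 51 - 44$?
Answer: $\frac{21315}{2} \approx 10658.0$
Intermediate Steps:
$L = \frac{7}{2}$ ($L = \frac{51 - 44}{2} = \frac{1}{2} \cdot 7 = \frac{7}{2} \approx 3.5$)
$L \left(-87\right) \left(-35\right) = \frac{7}{2} \left(-87\right) \left(-35\right) = \left(- \frac{609}{2}\right) \left(-35\right) = \frac{21315}{2}$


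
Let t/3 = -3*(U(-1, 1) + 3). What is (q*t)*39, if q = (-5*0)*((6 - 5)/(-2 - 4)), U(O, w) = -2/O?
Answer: 0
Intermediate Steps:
q = 0 (q = 0*(1/(-6)) = 0*(1*(-⅙)) = 0*(-⅙) = 0)
t = -45 (t = 3*(-3*(-2/(-1) + 3)) = 3*(-3*(-2*(-1) + 3)) = 3*(-3*(2 + 3)) = 3*(-3*5) = 3*(-15) = -45)
(q*t)*39 = (0*(-45))*39 = 0*39 = 0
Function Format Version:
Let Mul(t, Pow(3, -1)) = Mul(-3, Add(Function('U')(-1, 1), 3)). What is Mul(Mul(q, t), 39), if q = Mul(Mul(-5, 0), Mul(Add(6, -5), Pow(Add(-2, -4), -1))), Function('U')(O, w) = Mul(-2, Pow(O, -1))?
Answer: 0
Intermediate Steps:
q = 0 (q = Mul(0, Mul(1, Pow(-6, -1))) = Mul(0, Mul(1, Rational(-1, 6))) = Mul(0, Rational(-1, 6)) = 0)
t = -45 (t = Mul(3, Mul(-3, Add(Mul(-2, Pow(-1, -1)), 3))) = Mul(3, Mul(-3, Add(Mul(-2, -1), 3))) = Mul(3, Mul(-3, Add(2, 3))) = Mul(3, Mul(-3, 5)) = Mul(3, -15) = -45)
Mul(Mul(q, t), 39) = Mul(Mul(0, -45), 39) = Mul(0, 39) = 0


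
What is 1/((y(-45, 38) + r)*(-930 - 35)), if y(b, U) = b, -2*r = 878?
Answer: 1/467060 ≈ 2.1411e-6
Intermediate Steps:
r = -439 (r = -1/2*878 = -439)
1/((y(-45, 38) + r)*(-930 - 35)) = 1/((-45 - 439)*(-930 - 35)) = 1/(-484*(-965)) = 1/467060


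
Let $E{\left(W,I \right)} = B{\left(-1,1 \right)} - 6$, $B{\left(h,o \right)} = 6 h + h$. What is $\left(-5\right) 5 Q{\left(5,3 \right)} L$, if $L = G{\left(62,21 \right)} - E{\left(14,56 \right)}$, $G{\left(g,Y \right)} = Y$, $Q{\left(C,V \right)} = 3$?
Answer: $-2550$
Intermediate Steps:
$B{\left(h,o \right)} = 7 h$
$E{\left(W,I \right)} = -13$ ($E{\left(W,I \right)} = 7 \left(-1\right) - 6 = -7 - 6 = -13$)
$L = 34$ ($L = 21 - -13 = 21 + 13 = 34$)
$\left(-5\right) 5 Q{\left(5,3 \right)} L = \left(-5\right) 5 \cdot 3 \cdot 34 = \left(-25\right) 3 \cdot 34 = \left(-75\right) 34 = -2550$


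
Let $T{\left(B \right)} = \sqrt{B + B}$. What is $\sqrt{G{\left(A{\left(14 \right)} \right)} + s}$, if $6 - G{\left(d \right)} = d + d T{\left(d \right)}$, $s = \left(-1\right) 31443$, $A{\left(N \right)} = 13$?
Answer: $\sqrt{-31450 - 13 \sqrt{26}} \approx 177.53 i$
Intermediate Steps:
$T{\left(B \right)} = \sqrt{2} \sqrt{B}$ ($T{\left(B \right)} = \sqrt{2 B} = \sqrt{2} \sqrt{B}$)
$s = -31443$
$G{\left(d \right)} = 6 - d - \sqrt{2} d^{\frac{3}{2}}$ ($G{\left(d \right)} = 6 - \left(d + d \sqrt{2} \sqrt{d}\right) = 6 - \left(d + \sqrt{2} d^{\frac{3}{2}}\right) = 6 - d - \sqrt{2} d^{\frac{3}{2}}$)
$\sqrt{G{\left(A{\left(14 \right)} \right)} + s} = \sqrt{\left(6 - 13 - \sqrt{2} \cdot 13^{\frac{3}{2}}\right) - 31443} = \sqrt{\left(6 - 13 - \sqrt{2} \cdot 13 \sqrt{13}\right) - 31443} = \sqrt{\left(6 - 13 - 13 \sqrt{26}\right) - 31443} = \sqrt{\left(-7 - 13 \sqrt{26}\right) - 31443} = \sqrt{-31450 - 13 \sqrt{26}}$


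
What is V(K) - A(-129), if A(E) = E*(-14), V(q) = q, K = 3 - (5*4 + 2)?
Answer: -1825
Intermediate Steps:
K = -19 (K = 3 - (20 + 2) = 3 - 1*22 = 3 - 22 = -19)
A(E) = -14*E
V(K) - A(-129) = -19 - (-14)*(-129) = -19 - 1*1806 = -19 - 1806 = -1825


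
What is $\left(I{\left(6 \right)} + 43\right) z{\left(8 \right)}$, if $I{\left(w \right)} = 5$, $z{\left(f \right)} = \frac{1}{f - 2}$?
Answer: $8$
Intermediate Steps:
$z{\left(f \right)} = \frac{1}{-2 + f}$
$\left(I{\left(6 \right)} + 43\right) z{\left(8 \right)} = \frac{5 + 43}{-2 + 8} = \frac{48}{6} = 48 \cdot \frac{1}{6} = 8$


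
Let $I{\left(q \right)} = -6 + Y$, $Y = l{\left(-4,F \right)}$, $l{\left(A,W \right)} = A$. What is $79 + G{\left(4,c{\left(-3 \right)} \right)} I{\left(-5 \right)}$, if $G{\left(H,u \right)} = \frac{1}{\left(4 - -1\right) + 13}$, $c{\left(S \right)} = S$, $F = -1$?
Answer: $\frac{706}{9} \approx 78.444$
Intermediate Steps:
$Y = -4$
$G{\left(H,u \right)} = \frac{1}{18}$ ($G{\left(H,u \right)} = \frac{1}{\left(4 + 1\right) + 13} = \frac{1}{5 + 13} = \frac{1}{18}$)
$I{\left(q \right)} = -10$ ($I{\left(q \right)} = -6 - 4 = -10$)
$79 + G{\left(4,c{\left(-3 \right)} \right)} I{\left(-5 \right)} = 79 + \frac{1}{18} \left(-10\right) = 79 - \frac{5}{9} = \frac{706}{9}$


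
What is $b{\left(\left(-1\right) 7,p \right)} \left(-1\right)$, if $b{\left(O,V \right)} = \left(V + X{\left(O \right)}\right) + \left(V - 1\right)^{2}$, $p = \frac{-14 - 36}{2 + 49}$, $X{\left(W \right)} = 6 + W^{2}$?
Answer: $- \frac{150706}{2601} \approx -57.942$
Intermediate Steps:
$p = - \frac{50}{51} \approx -0.98039$
$b{\left(O,V \right)} = 6 + V + O^{2} + \left(-1 + V\right)^{2}$ ($b{\left(O,V \right)} = \left(V + \left(6 + O^{2}\right)\right) + \left(V - 1\right)^{2} = \left(6 + V + O^{2}\right) + \left(-1 + V\right)^{2} = 6 + V + O^{2} + \left(-1 + V\right)^{2}$)
$b{\left(\left(-1\right) 7,p \right)} \left(-1\right) = \left(7 + \left(\left(-1\right) 7\right)^{2} + \left(- \frac{50}{51}\right)^{2} - - \frac{50}{51}\right) \left(-1\right) = \left(7 + \left(-7\right)^{2} + \frac{2500}{2601} + \frac{50}{51}\right) \left(-1\right) = \left(7 + 49 + \frac{2500}{2601} + \frac{50}{51}\right) \left(-1\right) = \frac{150706}{2601} \left(-1\right) = - \frac{150706}{2601}$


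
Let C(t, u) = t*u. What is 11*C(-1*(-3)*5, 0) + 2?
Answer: 2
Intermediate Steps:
11*C(-1*(-3)*5, 0) + 2 = 11*((-1*(-3)*5)*0) + 2 = 11*((3*5)*0) + 2 = 11*(15*0) + 2 = 11*0 + 2 = 0 + 2 = 2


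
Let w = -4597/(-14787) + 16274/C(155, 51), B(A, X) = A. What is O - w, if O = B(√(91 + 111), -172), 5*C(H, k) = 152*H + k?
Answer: -1311757957/349135857 + √202 ≈ 10.456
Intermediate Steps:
C(H, k) = k/5 + 152*H/5 (C(H, k) = (152*H + k)/5 = (k + 152*H)/5 = k/5 + 152*H/5)
w = 1311757957/349135857 (w = -4597/(-14787) + 16274/((⅕)*51 + (152/5)*155) = -4597*(-1/14787) + 16274/(51/5 + 4712) = 4597/14787 + 16274/(23611/5) = 4597/14787 + 16274*(5/23611) = 4597/14787 + 81370/23611 = 1311757957/349135857 ≈ 3.7572)
O = √202 (O = √(91 + 111) = √202 ≈ 14.213)
O - w = √202 - 1*1311757957/349135857 = √202 - 1311757957/349135857 = -1311757957/349135857 + √202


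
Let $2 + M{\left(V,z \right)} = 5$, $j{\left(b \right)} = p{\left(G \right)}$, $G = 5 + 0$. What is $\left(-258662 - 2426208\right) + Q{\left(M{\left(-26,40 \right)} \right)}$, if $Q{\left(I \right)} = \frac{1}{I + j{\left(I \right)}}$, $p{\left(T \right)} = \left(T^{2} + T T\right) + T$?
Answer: $- \frac{155722459}{58} \approx -2.6849 \cdot 10^{6}$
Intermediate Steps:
$G = 5$
$p{\left(T \right)} = T + 2 T^{2}$ ($p{\left(T \right)} = \left(T^{2} + T^{2}\right) + T = 2 T^{2} + T = T + 2 T^{2}$)
$j{\left(b \right)} = 55$ ($j{\left(b \right)} = 5 \left(1 + 2 \cdot 5\right) = 5 \left(1 + 10\right) = 5 \cdot 11 = 55$)
$M{\left(V,z \right)} = 3$ ($M{\left(V,z \right)} = -2 + 5 = 3$)
$Q{\left(I \right)} = \frac{1}{55 + I}$ ($Q{\left(I \right)} = \frac{1}{I + 55} = \frac{1}{55 + I}$)
$\left(-258662 - 2426208\right) + Q{\left(M{\left(-26,40 \right)} \right)} = \left(-258662 - 2426208\right) + \frac{1}{55 + 3} = -2684870 + \frac{1}{58} = - \frac{155722459}{58}$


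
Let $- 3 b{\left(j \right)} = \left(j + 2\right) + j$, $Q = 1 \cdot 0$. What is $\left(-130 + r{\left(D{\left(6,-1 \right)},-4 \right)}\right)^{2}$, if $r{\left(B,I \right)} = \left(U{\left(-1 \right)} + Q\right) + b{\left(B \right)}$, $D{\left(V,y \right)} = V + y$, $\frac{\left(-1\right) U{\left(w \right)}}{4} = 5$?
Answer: $23716$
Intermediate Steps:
$Q = 0$
$U{\left(w \right)} = -20$ ($U{\left(w \right)} = \left(-4\right) 5 = -20$)
$b{\left(j \right)} = - \frac{2}{3} - \frac{2 j}{3}$ ($b{\left(j \right)} = - \frac{\left(j + 2\right) + j}{3} = - \frac{\left(2 + j\right) + j}{3} = - \frac{2 + 2 j}{3} = - \frac{2}{3} - \frac{2 j}{3}$)
$r{\left(B,I \right)} = - \frac{62}{3} - \frac{2 B}{3}$ ($r{\left(B,I \right)} = \left(-20 + 0\right) - \left(\frac{2}{3} + \frac{2 B}{3}\right) = -20 - \left(\frac{2}{3} + \frac{2 B}{3}\right) = - \frac{62}{3} - \frac{2 B}{3}$)
$\left(-130 + r{\left(D{\left(6,-1 \right)},-4 \right)}\right)^{2} = \left(-130 - \left(\frac{62}{3} + \frac{2 \left(6 - 1\right)}{3}\right)\right)^{2} = \left(-130 - 24\right)^{2} = \left(-154\right)^{2} = 23716$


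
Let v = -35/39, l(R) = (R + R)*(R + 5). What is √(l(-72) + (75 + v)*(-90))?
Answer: 2*√125853/13 ≈ 54.578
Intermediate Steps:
l(R) = 2*R*(5 + R) (l(R) = (2*R)*(5 + R) = 2*R*(5 + R))
v = -35/39 (v = -35*1/39 = -35/39 ≈ -0.89744)
√(l(-72) + (75 + v)*(-90)) = √(2*(-72)*(5 - 72) + (75 - 35/39)*(-90)) = √(2*(-72)*(-67) + (2890/39)*(-90)) = √(9648 - 86700/13) = √(38724/13) = 2*√125853/13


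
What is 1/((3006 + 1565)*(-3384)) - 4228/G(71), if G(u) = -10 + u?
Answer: -65399820253/943564104 ≈ -69.312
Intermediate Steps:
1/((3006 + 1565)*(-3384)) - 4228/G(71) = 1/((3006 + 1565)*(-3384)) - 4228/(-10 + 71) = -1/3384/4571 - 4228/61 = (1/4571)*(-1/3384) - 4228*1/61 = -1/15468264 - 4228/61 = -65399820253/943564104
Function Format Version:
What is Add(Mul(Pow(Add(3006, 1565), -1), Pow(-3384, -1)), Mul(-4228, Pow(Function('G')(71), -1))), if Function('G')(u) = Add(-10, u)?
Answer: Rational(-65399820253, 943564104) ≈ -69.312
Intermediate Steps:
Add(Mul(Pow(Add(3006, 1565), -1), Pow(-3384, -1)), Mul(-4228, Pow(Function('G')(71), -1))) = Add(Mul(Pow(Add(3006, 1565), -1), Pow(-3384, -1)), Mul(-4228, Pow(Add(-10, 71), -1))) = Add(Mul(Pow(4571, -1), Rational(-1, 3384)), Mul(-4228, Pow(61, -1))) = Add(Mul(Rational(1, 4571), Rational(-1, 3384)), Mul(-4228, Rational(1, 61))) = Add(Rational(-1, 15468264), Rational(-4228, 61)) = Rational(-65399820253, 943564104)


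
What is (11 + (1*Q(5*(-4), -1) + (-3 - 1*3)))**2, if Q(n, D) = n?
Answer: 225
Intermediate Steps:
(11 + (1*Q(5*(-4), -1) + (-3 - 1*3)))**2 = (11 + (1*(5*(-4)) + (-3 - 1*3)))**2 = (11 + (1*(-20) + (-3 - 3)))**2 = (11 + (-20 - 6))**2 = (11 - 26)**2 = (-15)**2 = 225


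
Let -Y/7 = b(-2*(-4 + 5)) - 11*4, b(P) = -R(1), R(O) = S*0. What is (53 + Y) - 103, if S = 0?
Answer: 258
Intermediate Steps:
R(O) = 0 (R(O) = 0*0 = 0)
b(P) = 0 (b(P) = -1*0 = 0)
Y = 308 (Y = -7*(0 - 11*4) = -7*(0 - 1*44) = -7*(0 - 44) = -7*(-44) = 308)
(53 + Y) - 103 = (53 + 308) - 103 = 361 - 103 = 258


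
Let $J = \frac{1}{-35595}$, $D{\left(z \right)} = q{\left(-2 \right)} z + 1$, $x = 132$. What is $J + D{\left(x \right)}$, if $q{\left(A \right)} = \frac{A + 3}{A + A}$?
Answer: $- \frac{1139041}{35595} \approx -32.0$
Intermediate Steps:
$q{\left(A \right)} = \frac{3 + A}{2 A}$
$D{\left(z \right)} = 1 - \frac{z}{4}$ ($D{\left(z \right)} = \frac{3 - 2}{2 \left(-2\right)} z + 1 = \frac{1}{2} \left(- \frac{1}{2}\right) 1 z + 1 = - \frac{z}{4} + 1 = 1 - \frac{z}{4}$)
$J = - \frac{1}{35595} \approx -2.8094 \cdot 10^{-5}$
$J + D{\left(x \right)} = - \frac{1}{35595} + \left(1 - 33\right) = - \frac{1}{35595} - 32 = - \frac{1139041}{35595}$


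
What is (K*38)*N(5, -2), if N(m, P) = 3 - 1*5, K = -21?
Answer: 1596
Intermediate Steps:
N(m, P) = -2 (N(m, P) = 3 - 5 = -2)
(K*38)*N(5, -2) = -21*38*(-2) = -798*(-2) = 1596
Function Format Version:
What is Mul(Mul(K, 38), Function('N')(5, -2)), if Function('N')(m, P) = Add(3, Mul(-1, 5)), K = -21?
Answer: 1596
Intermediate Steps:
Function('N')(m, P) = -2 (Function('N')(m, P) = Add(3, -5) = -2)
Mul(Mul(K, 38), Function('N')(5, -2)) = Mul(Mul(-21, 38), -2) = Mul(-798, -2) = 1596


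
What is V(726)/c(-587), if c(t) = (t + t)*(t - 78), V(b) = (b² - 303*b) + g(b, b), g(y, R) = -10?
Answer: 153544/390355 ≈ 0.39334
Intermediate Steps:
V(b) = -10 + b² - 303*b (V(b) = (b² - 303*b) - 10 = -10 + b² - 303*b)
c(t) = 2*t*(-78 + t) (c(t) = (2*t)*(-78 + t) = 2*t*(-78 + t))
V(726)/c(-587) = (-10 + 726² - 303*726)/((2*(-587)*(-78 - 587))) = (-10 + 527076 - 219978)/((2*(-587)*(-665))) = 307088/780710 = 307088*(1/780710) = 153544/390355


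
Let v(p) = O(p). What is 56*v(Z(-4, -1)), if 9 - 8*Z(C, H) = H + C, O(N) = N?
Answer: 98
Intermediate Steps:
Z(C, H) = 9/8 - C/8 - H/8 (Z(C, H) = 9/8 - (H + C)/8 = 9/8 - (C + H)/8 = 9/8 + (-C/8 - H/8) = 9/8 - C/8 - H/8)
v(p) = p
56*v(Z(-4, -1)) = 56*(9/8 - ⅛*(-4) - ⅛*(-1)) = 56*(9/8 + ½ + ⅛) = 56*(7/4) = 98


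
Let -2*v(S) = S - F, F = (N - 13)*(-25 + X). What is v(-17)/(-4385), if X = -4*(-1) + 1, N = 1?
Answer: -257/8770 ≈ -0.029304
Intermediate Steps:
X = 5 (X = 4 + 1 = 5)
F = 240 (F = (1 - 13)*(-25 + 5) = -12*(-20) = 240)
v(S) = 120 - S/2 (v(S) = -(S - 1*240)/2 = -(S - 240)/2 = -(-240 + S)/2 = 120 - S/2)
v(-17)/(-4385) = (120 - ½*(-17))/(-4385) = (120 + 17/2)*(-1/4385) = (257/2)*(-1/4385) = -257/8770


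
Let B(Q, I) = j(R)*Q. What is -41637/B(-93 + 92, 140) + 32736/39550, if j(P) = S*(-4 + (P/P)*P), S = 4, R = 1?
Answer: -274391753/79100 ≈ -3468.9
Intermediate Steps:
j(P) = -16 + 4*P (j(P) = 4*(-4 + (P/P)*P) = 4*(-4 + 1*P) = 4*(-4 + P) = -16 + 4*P)
B(Q, I) = -12*Q (B(Q, I) = (-16 + 4*1)*Q = (-16 + 4)*Q = -12*Q)
-41637/B(-93 + 92, 140) + 32736/39550 = -41637*(-1/(12*(-93 + 92))) + 32736/39550 = -41637/((-12*(-1))) + 32736*(1/39550) = -41637/12 + 16368/19775 = -41637*1/12 + 16368/19775 = -13879/4 + 16368/19775 = -274391753/79100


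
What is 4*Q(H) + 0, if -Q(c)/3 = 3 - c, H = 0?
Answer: -36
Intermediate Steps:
Q(c) = -9 + 3*c (Q(c) = -3*(3 - c) = -9 + 3*c)
4*Q(H) + 0 = 4*(-9 + 3*0) + 0 = 4*(-9 + 0) + 0 = 4*(-9) + 0 = -36 + 0 = -36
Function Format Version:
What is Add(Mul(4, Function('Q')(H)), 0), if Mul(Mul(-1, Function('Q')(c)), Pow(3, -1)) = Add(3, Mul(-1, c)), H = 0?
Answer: -36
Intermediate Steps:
Function('Q')(c) = Add(-9, Mul(3, c)) (Function('Q')(c) = Mul(-3, Add(3, Mul(-1, c))) = Add(-9, Mul(3, c)))
Add(Mul(4, Function('Q')(H)), 0) = Add(Mul(4, Add(-9, Mul(3, 0))), 0) = Add(Mul(4, Add(-9, 0)), 0) = Add(Mul(4, -9), 0) = Add(-36, 0) = -36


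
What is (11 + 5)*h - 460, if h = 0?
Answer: -460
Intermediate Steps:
(11 + 5)*h - 460 = (11 + 5)*0 - 460 = 16*0 - 460 = 0 - 460 = -460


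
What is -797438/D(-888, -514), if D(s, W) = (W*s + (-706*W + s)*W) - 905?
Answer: 797438/185610417 ≈ 0.0042963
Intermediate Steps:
D(s, W) = -905 + W*s + W*(s - 706*W) (D(s, W) = (W*s + (s - 706*W)*W) - 905 = (W*s + W*(s - 706*W)) - 905 = -905 + W*s + W*(s - 706*W))
-797438/D(-888, -514) = -797438/(-905 - 706*(-514)**2 + 2*(-514)*(-888)) = -797438/(-905 - 706*264196 + 912864) = -797438/(-905 - 186522376 + 912864) = -797438/(-185610417) = -797438*(-1/185610417) = 797438/185610417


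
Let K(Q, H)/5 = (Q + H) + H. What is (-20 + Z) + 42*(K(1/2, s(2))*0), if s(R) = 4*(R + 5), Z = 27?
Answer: 7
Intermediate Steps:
s(R) = 20 + 4*R (s(R) = 4*(5 + R) = 20 + 4*R)
K(Q, H) = 5*Q + 10*H (K(Q, H) = 5*((Q + H) + H) = 5*((H + Q) + H) = 5*(Q + 2*H) = 5*Q + 10*H)
(-20 + Z) + 42*(K(1/2, s(2))*0) = (-20 + 27) + 42*((5/2 + 10*(20 + 4*2))*0) = 7 + 42*((5*(1/2) + 10*(20 + 8))*0) = 7 + 42*((5/2 + 10*28)*0) = 7 + 42*((5/2 + 280)*0) = 7 + 42*((565/2)*0) = 7 + 42*0 = 7 + 0 = 7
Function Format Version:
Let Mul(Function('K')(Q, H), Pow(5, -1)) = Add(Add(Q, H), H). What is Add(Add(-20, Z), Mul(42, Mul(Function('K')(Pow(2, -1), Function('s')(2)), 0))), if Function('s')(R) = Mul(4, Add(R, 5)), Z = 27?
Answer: 7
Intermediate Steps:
Function('s')(R) = Add(20, Mul(4, R)) (Function('s')(R) = Mul(4, Add(5, R)) = Add(20, Mul(4, R)))
Function('K')(Q, H) = Add(Mul(5, Q), Mul(10, H)) (Function('K')(Q, H) = Mul(5, Add(Add(Q, H), H)) = Mul(5, Add(Add(H, Q), H)) = Mul(5, Add(Q, Mul(2, H))) = Add(Mul(5, Q), Mul(10, H)))
Add(Add(-20, Z), Mul(42, Mul(Function('K')(Pow(2, -1), Function('s')(2)), 0))) = Add(Add(-20, 27), Mul(42, Mul(Add(Mul(5, Pow(2, -1)), Mul(10, Add(20, Mul(4, 2)))), 0))) = Add(7, Mul(42, Mul(Add(Mul(5, Rational(1, 2)), Mul(10, Add(20, 8))), 0))) = Add(7, Mul(42, Mul(Add(Rational(5, 2), Mul(10, 28)), 0))) = Add(7, Mul(42, Mul(Add(Rational(5, 2), 280), 0))) = Add(7, Mul(42, Mul(Rational(565, 2), 0))) = Add(7, Mul(42, 0)) = Add(7, 0) = 7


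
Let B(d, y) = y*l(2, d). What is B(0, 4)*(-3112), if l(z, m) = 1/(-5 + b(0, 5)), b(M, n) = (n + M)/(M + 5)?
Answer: 3112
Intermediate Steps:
b(M, n) = (M + n)/(5 + M)
l(z, m) = -¼ (l(z, m) = 1/(-5 + (0 + 5)/(5 + 0)) = 1/(-5 + 5/5) = 1/(-5 + (⅕)*5) = 1/(-5 + 1) = 1/(-4) = -¼)
B(d, y) = -y/4 (B(d, y) = y*(-¼) = -y/4)
B(0, 4)*(-3112) = -¼*4*(-3112) = -1*(-3112) = 3112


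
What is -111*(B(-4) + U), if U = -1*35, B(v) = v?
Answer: 4329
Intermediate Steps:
U = -35
-111*(B(-4) + U) = -111*(-4 - 35) = -111*(-39) = 4329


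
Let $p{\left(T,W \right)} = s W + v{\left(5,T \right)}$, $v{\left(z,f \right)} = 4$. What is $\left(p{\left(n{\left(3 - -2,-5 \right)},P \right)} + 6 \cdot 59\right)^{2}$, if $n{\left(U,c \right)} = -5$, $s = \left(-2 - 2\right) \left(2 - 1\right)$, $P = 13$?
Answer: $93636$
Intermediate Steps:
$s = -4$ ($s = \left(-4\right) 1 = -4$)
$p{\left(T,W \right)} = 4 - 4 W$ ($p{\left(T,W \right)} = - 4 W + 4 = 4 - 4 W$)
$\left(p{\left(n{\left(3 - -2,-5 \right)},P \right)} + 6 \cdot 59\right)^{2} = \left(\left(4 - 52\right) + 6 \cdot 59\right)^{2} = \left(\left(4 - 52\right) + 354\right)^{2} = \left(-48 + 354\right)^{2} = 306^{2} = 93636$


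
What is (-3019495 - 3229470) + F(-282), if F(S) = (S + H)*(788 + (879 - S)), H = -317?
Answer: -7416416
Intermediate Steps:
F(S) = (-317 + S)*(1667 - S) (F(S) = (S - 317)*(788 + (879 - S)) = (-317 + S)*(1667 - S))
(-3019495 - 3229470) + F(-282) = (-3019495 - 3229470) + (-528439 - 1*(-282)² + 1984*(-282)) = -6248965 + (-528439 - 1*79524 - 559488) = -6248965 + (-528439 - 79524 - 559488) = -6248965 - 1167451 = -7416416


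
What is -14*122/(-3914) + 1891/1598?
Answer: 5065379/3127286 ≈ 1.6197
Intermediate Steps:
-14*122/(-3914) + 1891/1598 = -1708*(-1/3914) + 1891*(1/1598) = 854/1957 + 1891/1598 = 5065379/3127286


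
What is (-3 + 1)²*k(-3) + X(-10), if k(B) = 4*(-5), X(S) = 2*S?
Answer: -100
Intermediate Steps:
k(B) = -20
(-3 + 1)²*k(-3) + X(-10) = (-3 + 1)²*(-20) + 2*(-10) = (-2)²*(-20) - 20 = 4*(-20) - 20 = -80 - 20 = -100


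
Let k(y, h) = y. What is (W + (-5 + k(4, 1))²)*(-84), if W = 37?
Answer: -3192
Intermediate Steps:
(W + (-5 + k(4, 1))²)*(-84) = (37 + (-5 + 4)²)*(-84) = (37 + (-1)²)*(-84) = (37 + 1)*(-84) = 38*(-84) = -3192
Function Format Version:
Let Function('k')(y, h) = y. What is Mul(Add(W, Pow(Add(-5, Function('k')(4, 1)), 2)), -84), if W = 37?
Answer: -3192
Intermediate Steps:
Mul(Add(W, Pow(Add(-5, Function('k')(4, 1)), 2)), -84) = Mul(Add(37, Pow(Add(-5, 4), 2)), -84) = Mul(Add(37, Pow(-1, 2)), -84) = Mul(Add(37, 1), -84) = Mul(38, -84) = -3192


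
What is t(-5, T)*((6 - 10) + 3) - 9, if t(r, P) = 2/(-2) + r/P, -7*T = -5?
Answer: -1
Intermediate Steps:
T = 5/7 (T = -⅐*(-5) = 5/7 ≈ 0.71429)
t(r, P) = -1 + r/P (t(r, P) = 2*(-½) + r/P = -1 + r/P)
t(-5, T)*((6 - 10) + 3) - 9 = ((-5 - 1*5/7)/(5/7))*((6 - 10) + 3) - 9 = (7*(-5 - 5/7)/5)*(-4 + 3) - 9 = ((7/5)*(-40/7))*(-1) - 9 = -8*(-1) - 9 = 8 - 9 = -1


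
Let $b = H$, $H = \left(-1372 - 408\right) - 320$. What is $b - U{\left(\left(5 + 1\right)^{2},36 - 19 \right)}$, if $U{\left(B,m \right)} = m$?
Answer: $-2117$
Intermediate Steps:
$H = -2100$ ($H = -1780 - 320 = -2100$)
$b = -2100$
$b - U{\left(\left(5 + 1\right)^{2},36 - 19 \right)} = -2100 - \left(36 - 19\right) = -2100 - 17 = -2117$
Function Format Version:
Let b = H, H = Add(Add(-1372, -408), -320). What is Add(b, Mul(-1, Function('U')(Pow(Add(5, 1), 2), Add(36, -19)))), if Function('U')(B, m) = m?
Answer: -2117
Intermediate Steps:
H = -2100 (H = Add(-1780, -320) = -2100)
b = -2100
Add(b, Mul(-1, Function('U')(Pow(Add(5, 1), 2), Add(36, -19)))) = Add(-2100, Mul(-1, Add(36, -19))) = Add(-2100, Mul(-1, 17)) = Add(-2100, -17) = -2117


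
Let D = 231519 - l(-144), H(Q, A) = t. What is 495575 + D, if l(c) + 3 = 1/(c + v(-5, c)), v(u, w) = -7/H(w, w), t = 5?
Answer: 528599524/727 ≈ 7.2710e+5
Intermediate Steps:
H(Q, A) = 5
v(u, w) = -7/5
l(c) = -3 + 1/(-7/5 + c) (l(c) = -3 + 1/(c - 7/5) = -3 + 1/(-7/5 + c))
D = 168316499/727 (D = 231519 - (26 - 15*(-144))/(-7 + 5*(-144)) = 231519 - (26 + 2160)/(-7 - 720) = 231519 - 2186/(-727) = 231519 - (-1)*2186/727 = 231519 - 1*(-2186/727) = 231519 + 2186/727 = 168316499/727 ≈ 2.3152e+5)
495575 + D = 495575 + 168316499/727 = 528599524/727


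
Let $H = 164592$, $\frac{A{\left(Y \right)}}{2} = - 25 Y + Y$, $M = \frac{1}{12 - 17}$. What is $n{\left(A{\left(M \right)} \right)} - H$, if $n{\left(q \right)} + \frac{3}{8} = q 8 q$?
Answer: $- \frac{32771019}{200} \approx -1.6386 \cdot 10^{5}$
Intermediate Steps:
$M = - \frac{1}{5}$ ($M = \frac{1}{-5} = - \frac{1}{5} \approx -0.2$)
$A{\left(Y \right)} = - 48 Y$ ($A{\left(Y \right)} = 2 \left(- 25 Y + Y\right) = 2 \left(- 24 Y\right) = - 48 Y$)
$n{\left(q \right)} = - \frac{3}{8} + 8 q^{2}$ ($n{\left(q \right)} = - \frac{3}{8} + q 8 q = - \frac{3}{8} + 8 q q = - \frac{3}{8} + 8 q^{2}$)
$n{\left(A{\left(M \right)} \right)} - H = \left(- \frac{3}{8} + 8 \left(\left(-48\right) \left(- \frac{1}{5}\right)\right)^{2}\right) - 164592 = \left(- \frac{3}{8} + 8 \left(\frac{48}{5}\right)^{2}\right) - 164592 = \left(- \frac{3}{8} + 8 \cdot \frac{2304}{25}\right) - 164592 = \left(- \frac{3}{8} + \frac{18432}{25}\right) - 164592 = \frac{147381}{200} - 164592 = - \frac{32771019}{200}$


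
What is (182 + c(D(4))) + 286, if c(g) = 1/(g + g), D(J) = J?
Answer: 3745/8 ≈ 468.13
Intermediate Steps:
c(g) = 1/(2*g)
(182 + c(D(4))) + 286 = (182 + (1/2)/4) + 286 = (182 + (1/2)*(1/4)) + 286 = (182 + 1/8) + 286 = 1457/8 + 286 = 3745/8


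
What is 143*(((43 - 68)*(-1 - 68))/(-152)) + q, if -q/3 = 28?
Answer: -259443/152 ≈ -1706.9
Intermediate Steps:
q = -84 (q = -3*28 = -84)
143*(((43 - 68)*(-1 - 68))/(-152)) + q = 143*(((43 - 68)*(-1 - 68))/(-152)) - 84 = 143*(-25*(-69)*(-1/152)) - 84 = 143*(1725*(-1/152)) - 84 = 143*(-1725/152) - 84 = -246675/152 - 84 = -259443/152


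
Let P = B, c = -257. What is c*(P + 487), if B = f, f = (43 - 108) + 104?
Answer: -135182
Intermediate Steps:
f = 39 (f = -65 + 104 = 39)
B = 39
P = 39
c*(P + 487) = -257*(39 + 487) = -257*526 = -135182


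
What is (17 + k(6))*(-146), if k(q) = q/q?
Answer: -2628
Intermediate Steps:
k(q) = 1
(17 + k(6))*(-146) = (17 + 1)*(-146) = 18*(-146) = -2628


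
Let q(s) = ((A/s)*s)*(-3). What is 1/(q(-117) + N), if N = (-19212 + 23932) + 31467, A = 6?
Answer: 1/36169 ≈ 2.7648e-5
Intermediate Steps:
q(s) = -18 (q(s) = ((6/s)*s)*(-3) = 6*(-3) = -18)
N = 36187 (N = 4720 + 31467 = 36187)
1/(q(-117) + N) = 1/(-18 + 36187) = 1/36169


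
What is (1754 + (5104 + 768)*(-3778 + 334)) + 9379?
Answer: -20212035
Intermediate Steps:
(1754 + (5104 + 768)*(-3778 + 334)) + 9379 = (1754 + 5872*(-3444)) + 9379 = (1754 - 20223168) + 9379 = -20221414 + 9379 = -20212035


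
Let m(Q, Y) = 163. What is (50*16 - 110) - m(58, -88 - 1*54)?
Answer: 527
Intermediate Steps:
(50*16 - 110) - m(58, -88 - 1*54) = (50*16 - 110) - 1*163 = (800 - 110) - 163 = 690 - 163 = 527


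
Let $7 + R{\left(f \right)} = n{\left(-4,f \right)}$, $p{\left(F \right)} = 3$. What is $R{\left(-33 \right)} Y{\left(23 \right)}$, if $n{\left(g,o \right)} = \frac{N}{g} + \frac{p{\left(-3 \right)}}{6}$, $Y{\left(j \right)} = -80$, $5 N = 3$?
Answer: $532$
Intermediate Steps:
$N = \frac{3}{5}$ ($N = \frac{1}{5} \cdot 3 = \frac{3}{5} \approx 0.6$)
$n{\left(g,o \right)} = \frac{1}{2} + \frac{3}{5 g}$ ($n{\left(g,o \right)} = \frac{3}{5 g} + \frac{3}{6} = \frac{3}{5 g} + 3 \cdot \frac{1}{6} = \frac{3}{5 g} + \frac{1}{2} = \frac{1}{2} + \frac{3}{5 g}$)
$R{\left(f \right)} = - \frac{133}{20}$ ($R{\left(f \right)} = -7 + \frac{6 + 5 \left(-4\right)}{10 \left(-4\right)} = -7 + \frac{1}{10} \left(- \frac{1}{4}\right) \left(6 - 20\right) = -7 + \frac{1}{10} \left(- \frac{1}{4}\right) \left(-14\right) = -7 + \frac{7}{20} = - \frac{133}{20}$)
$R{\left(-33 \right)} Y{\left(23 \right)} = \left(- \frac{133}{20}\right) \left(-80\right) = 532$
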